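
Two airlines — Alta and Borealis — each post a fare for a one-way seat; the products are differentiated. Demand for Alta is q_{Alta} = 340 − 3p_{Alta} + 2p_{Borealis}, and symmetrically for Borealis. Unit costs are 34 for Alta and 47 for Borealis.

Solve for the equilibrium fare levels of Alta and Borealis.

Alta's profit: π = (p_{Alta} − 34)(340 − 3p_{Alta} + 2p_{Borealis}).
∂π/∂p_{Alta} = 442 − 6p_{Alta} + 2p_{Borealis} = 0 ⇒ p_{Alta} = 221/3 + (1/3)p_{Borealis}.
Similarly p_{Borealis} = 481/6 + (1/3)p_{Alta}.
Solving the two reaction functions simultaneously: (1 − (1/3)(1/3))p_{Alta} = 221/3 + (1/3)·(481/6), so (8/9)p_{Alta} = 1807/18 and p_{Alta} = 112.9375.
Then p_{Borealis} = 481/6 + (1/3)·112.9375 = 117.8125.

112.9375, 117.8125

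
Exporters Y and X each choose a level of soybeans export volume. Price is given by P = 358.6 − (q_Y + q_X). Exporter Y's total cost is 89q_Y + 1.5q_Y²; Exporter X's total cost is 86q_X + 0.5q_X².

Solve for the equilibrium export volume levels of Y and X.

38.3, 78.1

Exporter Y's profit: π = q_Y(358.6 − (q_Y + q_X)) − 89q_Y − 1.5q_Y².
∂π/∂q_Y = 269.6 − 5q_Y − q_X = 0, so q_Y = 53.92 − 0.2q_X.
For X: ∂π/∂q_X = 272.6 − 3q_X − q_Y = 0 ⇒ q_X = 1363/15 − (1/3)q_Y.
Substituting the second reaction function into the first: q_Y = 53.92 − 0.2(1363/15 − (1/3)q_Y), which gives (14/15)q_Y = 2681/75 ⇒ q_Y = 38.3.
Then q_X = 1363/15 − (1/3)·38.3 = 78.1.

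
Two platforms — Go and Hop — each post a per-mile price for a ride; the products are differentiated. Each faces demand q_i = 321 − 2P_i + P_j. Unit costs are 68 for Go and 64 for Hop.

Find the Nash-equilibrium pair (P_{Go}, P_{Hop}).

Go's profit: π = (P_{Go} − 68)(321 − 2P_{Go} + P_{Hop}).
∂π/∂P_{Go} = 457 − 4P_{Go} + P_{Hop} = 0 ⇒ P_{Go} = 114.25 + 0.25P_{Hop}.
Similarly P_{Hop} = 112.25 + 0.25P_{Go}.
Plugging P_{Hop} into Go's best response: P_{Go} = 114.25 + 0.25(112.25 + 0.25P_{Go}) ⇒ 0.9375P_{Go} = 142.3125, so P_{Go} = 151.8.
Then P_{Hop} = 112.25 + 0.25·151.8 = 150.2.

151.8, 150.2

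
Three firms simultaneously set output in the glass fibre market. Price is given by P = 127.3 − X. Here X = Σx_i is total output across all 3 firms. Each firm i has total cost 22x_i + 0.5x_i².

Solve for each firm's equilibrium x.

A representative firm's profit is π_i = x_i(127.3 − X) − 22x_i − 0.5x_i², with X = x_i + Σ_{j≠i} x_j.
First-order condition: 105.3 − 3x_i − Σ_{j≠i} x_j = 0.
With identical firms, set every x_j = x: then 105.3 − 3x − 2x = 0, i.e. x = 105.3/5 = 21.06.

21.06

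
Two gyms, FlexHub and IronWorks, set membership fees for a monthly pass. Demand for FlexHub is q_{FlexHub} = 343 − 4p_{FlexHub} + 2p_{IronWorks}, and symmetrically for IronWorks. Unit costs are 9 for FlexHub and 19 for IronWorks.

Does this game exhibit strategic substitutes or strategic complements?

strategic complements

FlexHub's profit: π = (p_{FlexHub} − 9)(343 − 4p_{FlexHub} + 2p_{IronWorks}).
∂π/∂p_{FlexHub} = 379 − 8p_{FlexHub} + 2p_{IronWorks} = 0 ⇒ p_{FlexHub} = 47.375 + 0.25p_{IronWorks}.
The best-response slope dp_{FlexHub}/dp_{IronWorks} = 0.25 > 0: the reaction function is upward-sloping, so the choices are strategic complements.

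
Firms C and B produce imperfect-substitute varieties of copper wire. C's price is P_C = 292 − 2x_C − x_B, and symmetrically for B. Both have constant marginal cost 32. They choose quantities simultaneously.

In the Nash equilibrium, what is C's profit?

5408

Firm C's profit: π = x_C(292 − 2x_C − x_B) − 32x_C.
∂π/∂x_C = 260 − 4x_C − x_B = 0 ⇒ x_C = 65 − 0.25x_B.
By symmetry x_B = x_C; substituting into the reaction function, 1.25x_C = 65 and x_C = 52.
P_C = 292 − 2·52 − 52 = 136.
Profit = (136 − 32)·52 = 5408.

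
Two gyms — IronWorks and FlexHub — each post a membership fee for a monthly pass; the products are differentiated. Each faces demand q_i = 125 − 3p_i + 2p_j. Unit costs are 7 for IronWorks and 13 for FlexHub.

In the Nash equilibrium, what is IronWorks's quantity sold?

91.875

IronWorks's profit: π = (p_{IronWorks} − 7)(125 − 3p_{IronWorks} + 2p_{FlexHub}).
∂π/∂p_{IronWorks} = 146 − 6p_{IronWorks} + 2p_{FlexHub} = 0 ⇒ p_{IronWorks} = 73/3 + (1/3)p_{FlexHub}.
Similarly p_{FlexHub} = 82/3 + (1/3)p_{IronWorks}.
Plugging p_{FlexHub} into IronWorks's best response: p_{IronWorks} = 73/3 + (1/3)(82/3 + (1/3)p_{IronWorks}) ⇒ (8/9)p_{IronWorks} = 301/9, so p_{IronWorks} = 37.625.
Then p_{FlexHub} = 82/3 + (1/3)·37.625 = 39.875.
q_{IronWorks} = 125 − 3·37.625 + 2·39.875 = 91.875.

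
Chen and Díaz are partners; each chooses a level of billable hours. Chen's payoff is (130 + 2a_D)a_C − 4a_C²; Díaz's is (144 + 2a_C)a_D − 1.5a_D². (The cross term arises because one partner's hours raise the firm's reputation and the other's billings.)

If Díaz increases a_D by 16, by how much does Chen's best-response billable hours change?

4

Expanding Chen's payoff: 130a_C + 2a_Da_C − 4a_C².
∂π/∂a_C = 130 + 2a_D − 8a_C = 0, so a_C = 16.25 + 0.25a_D.
The reaction-function slope is 0.25, so a 16-unit rise in a_D moves a_C by 0.25 × 16 = 4. Chen's best response rises — the actions are strategic complements.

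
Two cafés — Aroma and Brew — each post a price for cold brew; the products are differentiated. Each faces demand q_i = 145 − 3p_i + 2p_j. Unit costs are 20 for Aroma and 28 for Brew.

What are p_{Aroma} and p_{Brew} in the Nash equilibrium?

52.75, 55.75

Aroma's profit: π = (p_{Aroma} − 20)(145 − 3p_{Aroma} + 2p_{Brew}).
∂π/∂p_{Aroma} = 205 − 6p_{Aroma} + 2p_{Brew} = 0 ⇒ p_{Aroma} = 205/6 + (1/3)p_{Brew}.
Similarly p_{Brew} = 229/6 + (1/3)p_{Aroma}.
Plugging p_{Brew} into Aroma's best response: p_{Aroma} = 205/6 + (1/3)(229/6 + (1/3)p_{Aroma}) ⇒ (8/9)p_{Aroma} = 422/9, so p_{Aroma} = 52.75.
Then p_{Brew} = 229/6 + (1/3)·52.75 = 55.75.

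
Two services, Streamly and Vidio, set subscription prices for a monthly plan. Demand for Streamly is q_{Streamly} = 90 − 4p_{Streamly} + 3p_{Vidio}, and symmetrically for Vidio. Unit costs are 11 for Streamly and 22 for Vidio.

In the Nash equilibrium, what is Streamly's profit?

1324.96

Streamly's profit: π = (p_{Streamly} − 11)(90 − 4p_{Streamly} + 3p_{Vidio}).
∂π/∂p_{Streamly} = 134 − 8p_{Streamly} + 3p_{Vidio} = 0 ⇒ p_{Streamly} = 16.75 + 0.375p_{Vidio}.
Similarly p_{Vidio} = 22.25 + 0.375p_{Streamly}.
Solving the two reaction functions simultaneously: (1 − (0.375)(0.375))p_{Streamly} = 16.75 + 0.375·22.25, so (55/64)p_{Streamly} = 803/32 and p_{Streamly} = 29.2.
Then p_{Vidio} = 22.25 + 0.375·29.2 = 33.2.
q_{Streamly} = 90 − 4·29.2 + 3·33.2 = 72.8.
Profit = (29.2 − 11)·72.8 = 1324.96.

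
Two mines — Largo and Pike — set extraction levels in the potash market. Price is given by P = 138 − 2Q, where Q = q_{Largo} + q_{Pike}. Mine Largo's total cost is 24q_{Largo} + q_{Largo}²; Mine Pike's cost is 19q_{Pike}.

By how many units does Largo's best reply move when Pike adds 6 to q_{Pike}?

Mine Largo's profit: π = q_{Largo}(138 − 2(q_{Largo} + q_{Pike})) − 24q_{Largo} − q_{Largo}².
∂π/∂q_{Largo} = 114 − 6q_{Largo} − 2q_{Pike} = 0, so q_{Largo} = 19 − (1/3)q_{Pike}.
The reaction-function slope is −1/3, so a 6-unit rise in q_{Pike} moves q_{Largo} by −1/3 × 6 = −2. Largo's best response falls — the actions are strategic substitutes.

-2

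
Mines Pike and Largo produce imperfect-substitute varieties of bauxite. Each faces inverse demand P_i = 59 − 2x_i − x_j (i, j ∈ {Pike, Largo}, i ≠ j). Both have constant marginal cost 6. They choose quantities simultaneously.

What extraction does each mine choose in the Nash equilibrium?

10.6

Mine Pike's profit: π = x_{Pike}(59 − 2x_{Pike} − x_{Largo}) − 6x_{Pike}.
∂π/∂x_{Pike} = 53 − 4x_{Pike} − x_{Largo} = 0 ⇒ x_{Pike} = 13.25 − 0.25x_{Largo}.
The game is symmetric, so in equilibrium x_{Largo} = x_{Pike}: the reaction function gives 1.25x_{Pike} = 13.25, hence x_{Pike} = 10.6.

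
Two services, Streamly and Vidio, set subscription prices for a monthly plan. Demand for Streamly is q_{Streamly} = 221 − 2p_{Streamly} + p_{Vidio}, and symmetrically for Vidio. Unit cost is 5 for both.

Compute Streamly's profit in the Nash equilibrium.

Streamly's profit: π = (p_{Streamly} − 5)(221 − 2p_{Streamly} + p_{Vidio}).
∂π/∂p_{Streamly} = 231 − 4p_{Streamly} + p_{Vidio} = 0 ⇒ p_{Streamly} = 57.75 + 0.25p_{Vidio}.
Setting p_{Streamly} = p_{Vidio} in the reaction function: p_{Streamly} = 57.75 + 0.25p_{Streamly}, so p_{Streamly} = 57.75 / 0.75 = 77.
q_{Streamly} = 221 − 2·77 + 77 = 144.
Profit = (77 − 5)·144 = 10368.

10368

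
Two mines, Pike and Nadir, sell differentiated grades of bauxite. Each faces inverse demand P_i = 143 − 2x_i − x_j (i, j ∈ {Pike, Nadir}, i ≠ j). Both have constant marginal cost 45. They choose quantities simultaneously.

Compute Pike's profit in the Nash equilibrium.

768.32

Mine Pike's profit: π = x_{Pike}(143 − 2x_{Pike} − x_{Nadir}) − 45x_{Pike}.
∂π/∂x_{Pike} = 98 − 4x_{Pike} − x_{Nadir} = 0 ⇒ x_{Pike} = 24.5 − 0.25x_{Nadir}.
The game is symmetric, so in equilibrium x_{Nadir} = x_{Pike}: the reaction function gives 1.25x_{Pike} = 24.5, hence x_{Pike} = 19.6.
P_{Pike} = 143 − 2·19.6 − 19.6 = 84.2.
Profit = (84.2 − 45)·19.6 = 768.32.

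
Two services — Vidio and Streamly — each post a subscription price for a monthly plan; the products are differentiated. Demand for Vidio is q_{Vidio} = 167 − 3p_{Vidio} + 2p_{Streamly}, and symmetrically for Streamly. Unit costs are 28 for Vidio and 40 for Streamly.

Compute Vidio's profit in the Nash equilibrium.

4107

Vidio's profit: π = (p_{Vidio} − 28)(167 − 3p_{Vidio} + 2p_{Streamly}).
∂π/∂p_{Vidio} = 251 − 6p_{Vidio} + 2p_{Streamly} = 0 ⇒ p_{Vidio} = 251/6 + (1/3)p_{Streamly}.
Similarly p_{Streamly} = 287/6 + (1/3)p_{Vidio}.
Plugging p_{Streamly} into Vidio's best response: p_{Vidio} = 251/6 + (1/3)(287/6 + (1/3)p_{Vidio}) ⇒ (8/9)p_{Vidio} = 520/9, so p_{Vidio} = 65.
Then p_{Streamly} = 287/6 + (1/3)·65 = 69.5.
q_{Vidio} = 167 − 3·65 + 2·69.5 = 111.
Profit = (65 − 28)·111 = 4107.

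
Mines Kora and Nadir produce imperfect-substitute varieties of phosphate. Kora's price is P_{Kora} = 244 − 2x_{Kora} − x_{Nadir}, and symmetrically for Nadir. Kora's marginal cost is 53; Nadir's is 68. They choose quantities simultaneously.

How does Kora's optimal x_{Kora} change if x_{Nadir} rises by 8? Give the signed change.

-2

Mine Kora's profit: π = x_{Kora}(244 − 2x_{Kora} − x_{Nadir}) − 53x_{Kora}.
∂π/∂x_{Kora} = 191 − 4x_{Kora} − x_{Nadir} = 0 ⇒ x_{Kora} = 47.75 − 0.25x_{Nadir}.
The reaction-function slope is −0.25, so an 8-unit rise in x_{Nadir} moves x_{Kora} by −0.25 × 8 = −2. Kora's best response falls — the actions are strategic substitutes.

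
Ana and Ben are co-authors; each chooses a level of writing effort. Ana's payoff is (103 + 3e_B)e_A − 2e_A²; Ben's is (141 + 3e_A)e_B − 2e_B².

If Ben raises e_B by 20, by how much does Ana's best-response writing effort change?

15

Expanding Ana's payoff: 103e_A + 3e_Be_A − 2e_A².
∂π/∂e_A = 103 + 3e_B − 4e_A = 0, so e_A = 25.75 + 0.75e_B.
The reaction-function slope is 0.75, so a 20-unit rise in e_B moves e_A by 0.75 × 20 = 15. Ana's best response rises — the actions are strategic complements.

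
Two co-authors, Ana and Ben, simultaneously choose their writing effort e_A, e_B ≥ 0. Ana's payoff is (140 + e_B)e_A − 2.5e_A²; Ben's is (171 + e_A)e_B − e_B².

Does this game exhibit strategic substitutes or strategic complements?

strategic complements

Expanding Ana's payoff: 140e_A + e_Be_A − 2.5e_A².
∂π/∂e_A = 140 + e_B − 5e_A = 0, so e_A = 28 + 0.2e_B.
The best-response slope de_A/de_B = 0.2 > 0: the reaction function is upward-sloping, so the choices are strategic complements.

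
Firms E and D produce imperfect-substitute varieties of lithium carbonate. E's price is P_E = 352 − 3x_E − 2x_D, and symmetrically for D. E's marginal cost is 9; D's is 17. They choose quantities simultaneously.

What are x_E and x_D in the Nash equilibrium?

43.375, 41.375

Firm E's profit: π = x_E(352 − 3x_E − 2x_D) − 9x_E.
∂π/∂x_E = 343 − 6x_E − 2x_D = 0 ⇒ x_E = 343/6 − (1/3)x_D.
Similarly x_D = 335/6 − (1/3)x_E.
Solving the two reaction functions simultaneously: (1 − (−1/3)(−1/3))x_E = 343/6 − (1/3)·(335/6), so (8/9)x_E = 347/9 and x_E = 43.375.
Then x_D = 335/6 − (1/3)·43.375 = 41.375.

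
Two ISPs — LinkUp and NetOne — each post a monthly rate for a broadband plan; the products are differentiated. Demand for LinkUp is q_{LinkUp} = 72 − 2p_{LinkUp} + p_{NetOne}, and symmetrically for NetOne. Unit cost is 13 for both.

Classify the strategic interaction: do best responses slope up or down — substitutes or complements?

LinkUp's profit: π = (p_{LinkUp} − 13)(72 − 2p_{LinkUp} + p_{NetOne}).
∂π/∂p_{LinkUp} = 98 − 4p_{LinkUp} + p_{NetOne} = 0 ⇒ p_{LinkUp} = 24.5 + 0.25p_{NetOne}.
The best-response slope dp_{LinkUp}/dp_{NetOne} = 0.25 > 0: the reaction function is upward-sloping, so the choices are strategic complements.

strategic complements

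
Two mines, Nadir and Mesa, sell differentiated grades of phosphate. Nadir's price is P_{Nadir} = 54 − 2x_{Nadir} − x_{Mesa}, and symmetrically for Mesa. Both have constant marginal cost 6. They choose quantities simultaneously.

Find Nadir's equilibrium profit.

184.32

Mine Nadir's profit: π = x_{Nadir}(54 − 2x_{Nadir} − x_{Mesa}) − 6x_{Nadir}.
∂π/∂x_{Nadir} = 48 − 4x_{Nadir} − x_{Mesa} = 0 ⇒ x_{Nadir} = 12 − 0.25x_{Mesa}.
Setting x_{Nadir} = x_{Mesa} in the reaction function: x_{Nadir} = 12 − 0.25x_{Nadir}, so x_{Nadir} = 12 / 1.25 = 9.6.
P_{Nadir} = 54 − 2·9.6 − 9.6 = 25.2.
Profit = (25.2 − 6)·9.6 = 184.32.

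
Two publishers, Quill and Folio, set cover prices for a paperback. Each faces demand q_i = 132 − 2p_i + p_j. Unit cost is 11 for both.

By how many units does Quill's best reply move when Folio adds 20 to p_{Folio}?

5

Quill's profit: π = (p_{Quill} − 11)(132 − 2p_{Quill} + p_{Folio}).
∂π/∂p_{Quill} = 154 − 4p_{Quill} + p_{Folio} = 0 ⇒ p_{Quill} = 38.5 + 0.25p_{Folio}.
The reaction-function slope is 0.25, so a 20-unit rise in p_{Folio} moves p_{Quill} by 0.25 × 20 = 5. Quill's best response rises — the actions are strategic complements.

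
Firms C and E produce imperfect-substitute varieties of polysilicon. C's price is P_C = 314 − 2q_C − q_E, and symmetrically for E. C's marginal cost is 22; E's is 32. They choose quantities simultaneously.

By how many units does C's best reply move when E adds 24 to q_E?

-6

Firm C's profit: π = q_C(314 − 2q_C − q_E) − 22q_C.
∂π/∂q_C = 292 − 4q_C − q_E = 0 ⇒ q_C = 73 − 0.25q_E.
The reaction-function slope is −0.25, so a 24-unit rise in q_E moves q_C by −0.25 × 24 = −6. C's best response falls — the actions are strategic substitutes.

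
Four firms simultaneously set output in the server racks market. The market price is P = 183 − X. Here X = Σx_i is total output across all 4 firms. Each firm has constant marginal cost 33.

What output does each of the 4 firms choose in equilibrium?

30

A representative firm's profit is π_i = x_i(183 − X) − 33x_i, with X = x_i + Σ_{j≠i} x_j.
First-order condition: 150 − 2x_i − Σ_{j≠i} x_j = 0.
With identical firms, set every x_j = x: then 150 − 2x − 3x = 0, i.e. x = 150/5 = 30.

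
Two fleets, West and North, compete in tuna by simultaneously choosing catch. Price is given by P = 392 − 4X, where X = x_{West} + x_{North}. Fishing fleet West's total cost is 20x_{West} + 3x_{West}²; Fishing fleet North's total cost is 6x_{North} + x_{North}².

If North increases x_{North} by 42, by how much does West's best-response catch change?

-12

Fishing fleet West's profit: π = x_{West}(392 − 4(x_{West} + x_{North})) − 20x_{West} − 3x_{West}².
∂π/∂x_{West} = 372 − 14x_{West} − 4x_{North} = 0, so x_{West} = 186/7 − (2/7)x_{North}.
The reaction-function slope is −2/7, so a 42-unit rise in x_{North} moves x_{West} by −2/7 × 42 = −12. West's best response falls — the actions are strategic substitutes.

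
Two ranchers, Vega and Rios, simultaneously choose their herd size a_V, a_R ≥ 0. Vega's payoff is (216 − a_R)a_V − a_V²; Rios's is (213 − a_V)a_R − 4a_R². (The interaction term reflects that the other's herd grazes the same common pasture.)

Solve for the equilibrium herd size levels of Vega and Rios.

101, 14

Expanding Vega's payoff: 216a_V − a_Ra_V − a_V².
∂π/∂a_V = 216 − a_R − 2a_V = 0, so a_V = 108 − 0.5a_R.
Likewise for Rios: a_R = 26.625 − 0.125a_V.
Substituting the second reaction function into the first: a_V = 108 − 0.5(26.625 − 0.125a_V), which gives 0.9375a_V = 94.6875 ⇒ a_V = 101.
Then a_R = 26.625 − 0.125·101 = 14.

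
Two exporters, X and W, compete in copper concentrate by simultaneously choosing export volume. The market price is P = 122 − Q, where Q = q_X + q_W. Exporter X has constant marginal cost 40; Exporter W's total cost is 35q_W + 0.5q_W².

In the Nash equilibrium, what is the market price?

Exporter X's profit: π = q_X(122 − (q_X + q_W)) − 40q_X.
∂π/∂q_X = 82 − 2q_X − q_W = 0, so q_X = 41 − 0.5q_W.
For W: ∂π/∂q_W = 87 − 3q_W − q_X = 0 ⇒ q_W = 29 − (1/3)q_X.
Plugging q_W into X's best response: q_X = 41 − 0.5(29 − (1/3)q_X) ⇒ (5/6)q_X = 26.5, so q_X = 31.8.
Then q_W = 29 − (1/3)·31.8 = 18.4.
Equilibrium price: P = 122 − 50.2 = 71.8.

71.8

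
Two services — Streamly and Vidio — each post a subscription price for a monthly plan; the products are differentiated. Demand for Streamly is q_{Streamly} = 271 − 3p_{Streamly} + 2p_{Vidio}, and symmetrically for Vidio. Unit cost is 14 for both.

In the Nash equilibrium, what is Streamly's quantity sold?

Streamly's profit: π = (p_{Streamly} − 14)(271 − 3p_{Streamly} + 2p_{Vidio}).
∂π/∂p_{Streamly} = 313 − 6p_{Streamly} + 2p_{Vidio} = 0 ⇒ p_{Streamly} = 313/6 + (1/3)p_{Vidio}.
The game is symmetric, so in equilibrium p_{Vidio} = p_{Streamly}: the reaction function gives (2/3)p_{Streamly} = 313/6, hence p_{Streamly} = 78.25.
q_{Streamly} = 271 − 3·78.25 + 2·78.25 = 192.75.

192.75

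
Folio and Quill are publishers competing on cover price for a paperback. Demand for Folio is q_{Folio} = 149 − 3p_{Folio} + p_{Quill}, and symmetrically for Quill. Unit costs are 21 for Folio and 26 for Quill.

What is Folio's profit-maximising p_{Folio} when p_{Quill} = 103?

52.5

Folio's profit: π = (p_{Folio} − 21)(149 − 3p_{Folio} + p_{Quill}).
∂π/∂p_{Folio} = 212 − 6p_{Folio} + p_{Quill} = 0 ⇒ p_{Folio} = 106/3 + (1/6)p_{Quill}.
At p_{Quill} = 103: p_{Folio} = 106/3 + (1/6)·103 = 52.5.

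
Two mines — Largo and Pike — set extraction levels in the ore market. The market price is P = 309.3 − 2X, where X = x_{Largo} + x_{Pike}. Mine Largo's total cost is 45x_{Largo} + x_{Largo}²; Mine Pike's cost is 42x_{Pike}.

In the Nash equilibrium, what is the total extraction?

79.89

Mine Largo's profit: π = x_{Largo}(309.3 − 2(x_{Largo} + x_{Pike})) − 45x_{Largo} − x_{Largo}².
∂π/∂x_{Largo} = 264.3 − 6x_{Largo} − 2x_{Pike} = 0, so x_{Largo} = 44.05 − (1/3)x_{Pike}.
For Pike: ∂π/∂x_{Pike} = 267.3 − 4x_{Pike} − 2x_{Largo} = 0 ⇒ x_{Pike} = 66.825 − 0.5x_{Largo}.
Solving the two reaction functions simultaneously: (1 − (−1/3)(−0.5))x_{Largo} = 44.05 − (1/3)·66.825, so (5/6)x_{Largo} = 21.775 and x_{Largo} = 26.13.
Then x_{Pike} = 66.825 − 0.5·26.13 = 53.76.
Total extraction: 26.13 + 53.76 = 79.89.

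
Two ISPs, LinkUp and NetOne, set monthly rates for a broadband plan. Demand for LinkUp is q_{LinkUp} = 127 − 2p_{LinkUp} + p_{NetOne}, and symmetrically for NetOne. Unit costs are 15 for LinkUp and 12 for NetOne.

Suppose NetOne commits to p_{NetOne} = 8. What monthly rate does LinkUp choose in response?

41.25

LinkUp's profit: π = (p_{LinkUp} − 15)(127 − 2p_{LinkUp} + p_{NetOne}).
∂π/∂p_{LinkUp} = 157 − 4p_{LinkUp} + p_{NetOne} = 0 ⇒ p_{LinkUp} = 39.25 + 0.25p_{NetOne}.
At p_{NetOne} = 8: p_{LinkUp} = 39.25 + 0.25·8 = 41.25.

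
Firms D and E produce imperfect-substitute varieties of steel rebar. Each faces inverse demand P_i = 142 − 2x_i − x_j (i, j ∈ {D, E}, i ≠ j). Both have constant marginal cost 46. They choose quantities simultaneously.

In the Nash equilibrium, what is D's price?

84.4

Firm D's profit: π = x_D(142 − 2x_D − x_E) − 46x_D.
∂π/∂x_D = 96 − 4x_D − x_E = 0 ⇒ x_D = 24 − 0.25x_E.
By symmetry x_E = x_D; substituting into the reaction function, 1.25x_D = 24 and x_D = 19.2.
P_D = 142 − 2·19.2 − 19.2 = 84.4.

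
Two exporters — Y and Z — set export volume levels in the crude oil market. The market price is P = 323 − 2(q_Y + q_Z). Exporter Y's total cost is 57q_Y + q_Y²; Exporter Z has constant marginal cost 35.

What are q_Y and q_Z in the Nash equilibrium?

Exporter Y's profit: π = q_Y(323 − 2(q_Y + q_Z)) − 57q_Y − q_Y².
∂π/∂q_Y = 266 − 6q_Y − 2q_Z = 0, so q_Y = 133/3 − (1/3)q_Z.
For Z: ∂π/∂q_Z = 288 − 4q_Z − 2q_Y = 0 ⇒ q_Z = 72 − 0.5q_Y.
Plugging q_Z into Y's best response: q_Y = 133/3 − (1/3)(72 − 0.5q_Y) ⇒ (5/6)q_Y = 61/3, so q_Y = 24.4.
Then q_Z = 72 − 0.5·24.4 = 59.8.

24.4, 59.8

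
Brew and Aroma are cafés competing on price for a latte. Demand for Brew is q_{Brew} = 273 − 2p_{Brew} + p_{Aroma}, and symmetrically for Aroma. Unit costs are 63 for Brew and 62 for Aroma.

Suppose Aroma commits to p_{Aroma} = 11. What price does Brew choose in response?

Brew's profit: π = (p_{Brew} − 63)(273 − 2p_{Brew} + p_{Aroma}).
∂π/∂p_{Brew} = 399 − 4p_{Brew} + p_{Aroma} = 0 ⇒ p_{Brew} = 99.75 + 0.25p_{Aroma}.
At p_{Aroma} = 11: p_{Brew} = 99.75 + 0.25·11 = 102.5.

102.5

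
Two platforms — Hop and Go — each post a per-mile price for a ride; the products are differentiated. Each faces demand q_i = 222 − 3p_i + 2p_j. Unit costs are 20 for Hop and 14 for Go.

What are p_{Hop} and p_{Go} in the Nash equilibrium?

Hop's profit: π = (p_{Hop} − 20)(222 − 3p_{Hop} + 2p_{Go}).
∂π/∂p_{Hop} = 282 − 6p_{Hop} + 2p_{Go} = 0 ⇒ p_{Hop} = 47 + (1/3)p_{Go}.
Similarly p_{Go} = 44 + (1/3)p_{Hop}.
Solving the two reaction functions simultaneously: (1 − (1/3)(1/3))p_{Hop} = 47 + (1/3)·44, so (8/9)p_{Hop} = 185/3 and p_{Hop} = 69.375.
Then p_{Go} = 44 + (1/3)·69.375 = 67.125.

69.375, 67.125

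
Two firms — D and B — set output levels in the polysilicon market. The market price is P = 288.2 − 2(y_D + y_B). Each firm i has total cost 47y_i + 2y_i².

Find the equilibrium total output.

Firm D's profit: π = y_D(288.2 − 2(y_D + y_B)) − 47y_D − 2y_D².
∂π/∂y_D = 241.2 − 8y_D − 2y_B = 0, so y_D = 30.15 − 0.25y_B.
By symmetry y_B = y_D; substituting into the reaction function, 1.25y_D = 30.15 and y_D = 24.12.
Total output: 24.12 + 24.12 = 48.24.

48.24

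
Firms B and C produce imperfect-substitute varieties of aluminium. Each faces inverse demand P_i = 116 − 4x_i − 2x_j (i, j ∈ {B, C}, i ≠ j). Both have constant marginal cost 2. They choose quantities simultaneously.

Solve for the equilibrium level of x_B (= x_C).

Firm B's profit: π = x_B(116 − 4x_B − 2x_C) − 2x_B.
∂π/∂x_B = 114 − 8x_B − 2x_C = 0 ⇒ x_B = 14.25 − 0.25x_C.
By symmetry x_C = x_B; substituting into the reaction function, 1.25x_B = 14.25 and x_B = 11.4.

11.4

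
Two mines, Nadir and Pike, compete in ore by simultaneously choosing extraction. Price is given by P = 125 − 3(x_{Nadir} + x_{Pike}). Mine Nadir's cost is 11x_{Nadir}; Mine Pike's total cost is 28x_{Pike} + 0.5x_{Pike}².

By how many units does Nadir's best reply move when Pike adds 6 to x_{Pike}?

Mine Nadir's profit: π = x_{Nadir}(125 − 3(x_{Nadir} + x_{Pike})) − 11x_{Nadir}.
∂π/∂x_{Nadir} = 114 − 6x_{Nadir} − 3x_{Pike} = 0, so x_{Nadir} = 19 − 0.5x_{Pike}.
The reaction-function slope is −0.5, so a 6-unit rise in x_{Pike} moves x_{Nadir} by −0.5 × 6 = −3. Nadir's best response falls — the actions are strategic substitutes.

-3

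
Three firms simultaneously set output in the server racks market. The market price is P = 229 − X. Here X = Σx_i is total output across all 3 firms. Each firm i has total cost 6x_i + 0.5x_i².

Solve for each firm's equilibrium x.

44.6

A representative firm's profit is π_i = x_i(229 − X) − 6x_i − 0.5x_i², with X = x_i + Σ_{j≠i} x_j.
First-order condition: 223 − 3x_i − Σ_{j≠i} x_j = 0.
Imposing symmetry (x_j = x for all j) turns Σ_{j≠i} x_j into 2x, so 223 = 5x and x = 44.6.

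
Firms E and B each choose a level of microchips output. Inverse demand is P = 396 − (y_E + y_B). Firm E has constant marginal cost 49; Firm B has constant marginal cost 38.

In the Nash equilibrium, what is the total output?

235

Firm E's profit: π = y_E(396 − (y_E + y_B)) − 49y_E.
∂π/∂y_E = 347 − 2y_E − y_B = 0, so y_E = 173.5 − 0.5y_B.
By the same steps for B: y_B = 179 − 0.5y_E.
Solving the two reaction functions simultaneously: (1 − (−0.5)(−0.5))y_E = 173.5 − 0.5·179, so 0.75y_E = 84 and y_E = 112.
Then y_B = 179 − 0.5·112 = 123.
Total output: 112 + 123 = 235.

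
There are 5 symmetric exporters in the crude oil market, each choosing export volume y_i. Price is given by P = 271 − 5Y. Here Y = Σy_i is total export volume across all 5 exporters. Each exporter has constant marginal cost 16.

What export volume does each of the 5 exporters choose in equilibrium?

A representative exporter's profit is π_i = y_i(271 − 5Y) − 16y_i, with Y = y_i + Σ_{j≠i} y_j.
First-order condition: 255 − 10y_i − 5Σ_{j≠i} y_j = 0.
With identical exporters, set every y_j = y: then 255 − 10y − 20y = 0, i.e. y = 255/30 = 8.5.

8.5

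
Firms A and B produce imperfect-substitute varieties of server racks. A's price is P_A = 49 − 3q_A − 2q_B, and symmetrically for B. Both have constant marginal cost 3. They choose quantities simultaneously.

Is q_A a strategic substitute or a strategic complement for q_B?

strategic substitutes

Firm A's profit: π = q_A(49 − 3q_A − 2q_B) − 3q_A.
∂π/∂q_A = 46 − 6q_A − 2q_B = 0 ⇒ q_A = 23/3 − (1/3)q_B.
The best-response slope dq_A/dq_B = −1/3 < 0: the reaction function is downward-sloping, so the choices are strategic substitutes.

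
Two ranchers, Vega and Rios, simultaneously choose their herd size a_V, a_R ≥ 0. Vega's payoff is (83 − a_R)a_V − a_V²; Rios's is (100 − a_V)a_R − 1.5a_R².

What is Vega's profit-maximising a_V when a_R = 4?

39.5

Expanding Vega's payoff: 83a_V − a_Ra_V − a_V².
∂π/∂a_V = 83 − a_R − 2a_V = 0, so a_V = 41.5 − 0.5a_R.
At a_R = 4: a_V = 41.5 − 0.5·4 = 39.5.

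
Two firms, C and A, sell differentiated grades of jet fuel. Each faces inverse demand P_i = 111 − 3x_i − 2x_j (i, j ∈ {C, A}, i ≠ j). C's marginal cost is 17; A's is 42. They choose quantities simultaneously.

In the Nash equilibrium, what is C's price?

Firm C's profit: π = x_C(111 − 3x_C − 2x_A) − 17x_C.
∂π/∂x_C = 94 − 6x_C − 2x_A = 0 ⇒ x_C = 47/3 − (1/3)x_A.
Similarly x_A = 11.5 − (1/3)x_C.
Plugging x_A into C's best response: x_C = 47/3 − (1/3)(11.5 − (1/3)x_C) ⇒ (8/9)x_C = 71/6, so x_C = 13.3125.
Then x_A = 11.5 − (1/3)·13.3125 = 7.0625.
P_C = 111 − 3·13.3125 − 2·7.0625 = 56.9375.

56.9375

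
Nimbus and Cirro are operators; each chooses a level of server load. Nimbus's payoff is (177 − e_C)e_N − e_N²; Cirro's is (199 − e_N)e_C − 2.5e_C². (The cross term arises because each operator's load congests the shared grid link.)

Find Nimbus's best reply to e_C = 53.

62

Expanding Nimbus's payoff: 177e_N − e_Ce_N − e_N².
∂π/∂e_N = 177 − e_C − 2e_N = 0, so e_N = 88.5 − 0.5e_C.
At e_C = 53: e_N = 88.5 − 0.5·53 = 62.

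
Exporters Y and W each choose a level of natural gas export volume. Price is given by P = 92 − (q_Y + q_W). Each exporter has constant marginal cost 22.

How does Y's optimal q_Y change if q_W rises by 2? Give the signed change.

Exporter Y's profit: π = q_Y(92 − (q_Y + q_W)) − 22q_Y.
∂π/∂q_Y = 70 − 2q_Y − q_W = 0, so q_Y = 35 − 0.5q_W.
The reaction-function slope is −0.5, so a 2-unit rise in q_W moves q_Y by −0.5 × 2 = −1. Y's best response falls — the actions are strategic substitutes.

-1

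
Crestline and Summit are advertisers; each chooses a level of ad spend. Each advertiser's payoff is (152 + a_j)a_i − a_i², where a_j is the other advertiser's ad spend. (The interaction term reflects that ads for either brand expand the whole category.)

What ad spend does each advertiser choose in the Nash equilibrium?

152

Crestline's payoff is (152 + a_S)a_C − a_C².
∂π/∂a_C = 152 + a_S − 2a_C = 0, so a_C = 76 + 0.5a_S.
Setting a_C = a_S in the reaction function: a_C = 76 + 0.5a_C, so a_C = 76 / 0.5 = 152.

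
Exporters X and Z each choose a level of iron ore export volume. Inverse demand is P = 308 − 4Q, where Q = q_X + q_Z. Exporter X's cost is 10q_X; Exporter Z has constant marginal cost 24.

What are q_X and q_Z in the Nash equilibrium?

26, 22.5

Exporter X's profit: π = q_X(308 − 4(q_X + q_Z)) − 10q_X.
∂π/∂q_X = 298 − 8q_X − 4q_Z = 0, so q_X = 37.25 − 0.5q_Z.
By the same steps for Z: q_Z = 35.5 − 0.5q_X.
Solving the two reaction functions simultaneously: (1 − (−0.5)(−0.5))q_X = 37.25 − 0.5·35.5, so 0.75q_X = 19.5 and q_X = 26.
Then q_Z = 35.5 − 0.5·26 = 22.5.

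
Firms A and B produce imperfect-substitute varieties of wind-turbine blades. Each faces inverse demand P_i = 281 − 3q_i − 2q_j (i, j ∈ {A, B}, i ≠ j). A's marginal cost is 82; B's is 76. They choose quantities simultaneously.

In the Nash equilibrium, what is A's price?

155.5

Firm A's profit: π = q_A(281 − 3q_A − 2q_B) − 82q_A.
∂π/∂q_A = 199 − 6q_A − 2q_B = 0 ⇒ q_A = 199/6 − (1/3)q_B.
Similarly q_B = 205/6 − (1/3)q_A.
Solving the two reaction functions simultaneously: (1 − (−1/3)(−1/3))q_A = 199/6 − (1/3)·(205/6), so (8/9)q_A = 196/9 and q_A = 24.5.
Then q_B = 205/6 − (1/3)·24.5 = 26.
P_A = 281 − 3·24.5 − 2·26 = 155.5.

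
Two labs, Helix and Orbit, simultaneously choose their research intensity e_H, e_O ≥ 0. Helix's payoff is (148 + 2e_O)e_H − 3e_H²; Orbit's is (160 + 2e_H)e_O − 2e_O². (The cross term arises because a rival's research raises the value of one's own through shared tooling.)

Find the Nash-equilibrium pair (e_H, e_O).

Expanding Helix's payoff: 148e_H + 2e_Oe_H − 3e_H².
∂π/∂e_H = 148 + 2e_O − 6e_H = 0, so e_H = 74/3 + (1/3)e_O.
Likewise for Orbit: e_O = 40 + 0.5e_H.
Substituting the second reaction function into the first: e_H = 74/3 + (1/3)(40 + 0.5e_H), which gives (5/6)e_H = 38 ⇒ e_H = 45.6.
Then e_O = 40 + 0.5·45.6 = 62.8.

45.6, 62.8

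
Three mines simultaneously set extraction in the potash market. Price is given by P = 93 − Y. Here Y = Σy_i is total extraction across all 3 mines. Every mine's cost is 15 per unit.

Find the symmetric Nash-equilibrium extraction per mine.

19.5

A representative mine's profit is π_i = y_i(93 − Y) − 15y_i, with Y = y_i + Σ_{j≠i} y_j.
First-order condition: 78 − 2y_i − Σ_{j≠i} y_j = 0.
Imposing symmetry (y_j = y for all j) turns Σ_{j≠i} y_j into 2y, so 78 = 4y and y = 19.5.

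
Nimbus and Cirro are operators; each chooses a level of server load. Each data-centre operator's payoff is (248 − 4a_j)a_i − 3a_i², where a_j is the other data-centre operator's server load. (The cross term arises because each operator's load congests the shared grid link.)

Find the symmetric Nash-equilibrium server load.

24.8

Nimbus's payoff is (248 − 4a_C)a_N − 3a_N².
∂π/∂a_N = 248 − 4a_C − 6a_N = 0, so a_N = 124/3 − (2/3)a_C.
By symmetry a_C = a_N; substituting into the reaction function, (5/3)a_N = 124/3 and a_N = 24.8.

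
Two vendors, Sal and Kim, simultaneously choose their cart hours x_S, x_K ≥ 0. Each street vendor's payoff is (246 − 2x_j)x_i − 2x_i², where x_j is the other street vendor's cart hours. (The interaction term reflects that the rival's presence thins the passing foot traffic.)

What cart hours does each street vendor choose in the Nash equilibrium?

41

Sal's payoff is (246 − 2x_K)x_S − 2x_S².
∂π/∂x_S = 246 − 2x_K − 4x_S = 0, so x_S = 61.5 − 0.5x_K.
Setting x_S = x_K in the reaction function: x_S = 61.5 − 0.5x_S, so x_S = 61.5 / 1.5 = 41.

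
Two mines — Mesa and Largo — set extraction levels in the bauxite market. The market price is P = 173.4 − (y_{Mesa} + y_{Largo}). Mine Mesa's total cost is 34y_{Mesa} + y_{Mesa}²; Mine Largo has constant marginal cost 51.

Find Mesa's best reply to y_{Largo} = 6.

Mine Mesa's profit: π = y_{Mesa}(173.4 − (y_{Mesa} + y_{Largo})) − 34y_{Mesa} − y_{Mesa}².
∂π/∂y_{Mesa} = 139.4 − 4y_{Mesa} − y_{Largo} = 0, so y_{Mesa} = 34.85 − 0.25y_{Largo}.
At y_{Largo} = 6: y_{Mesa} = 34.85 − 0.25·6 = 33.35.

33.35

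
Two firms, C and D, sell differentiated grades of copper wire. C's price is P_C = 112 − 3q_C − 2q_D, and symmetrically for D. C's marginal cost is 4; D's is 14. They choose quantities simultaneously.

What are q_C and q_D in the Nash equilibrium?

Firm C's profit: π = q_C(112 − 3q_C − 2q_D) − 4q_C.
∂π/∂q_C = 108 − 6q_C − 2q_D = 0 ⇒ q_C = 18 − (1/3)q_D.
Similarly q_D = 49/3 − (1/3)q_C.
Substituting the second reaction function into the first: q_C = 18 − (1/3)(49/3 − (1/3)q_C), which gives (8/9)q_C = 113/9 ⇒ q_C = 14.125.
Then q_D = 49/3 − (1/3)·14.125 = 11.625.

14.125, 11.625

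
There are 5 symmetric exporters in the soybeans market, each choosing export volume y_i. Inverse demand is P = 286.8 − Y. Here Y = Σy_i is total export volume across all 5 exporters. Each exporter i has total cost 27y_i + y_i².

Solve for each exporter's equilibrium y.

A representative exporter's profit is π_i = y_i(286.8 − Y) − 27y_i − y_i², with Y = y_i + Σ_{j≠i} y_j.
First-order condition: 259.8 − 4y_i − Σ_{j≠i} y_j = 0.
Imposing symmetry (y_j = y for all j) turns Σ_{j≠i} y_j into 4y, so 259.8 = 8y and y = 32.475.

32.475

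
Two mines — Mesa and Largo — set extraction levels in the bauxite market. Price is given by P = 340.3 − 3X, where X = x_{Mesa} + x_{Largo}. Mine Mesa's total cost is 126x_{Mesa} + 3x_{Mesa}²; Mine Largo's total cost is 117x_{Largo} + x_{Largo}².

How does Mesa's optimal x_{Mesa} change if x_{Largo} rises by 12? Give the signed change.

Mine Mesa's profit: π = x_{Mesa}(340.3 − 3(x_{Mesa} + x_{Largo})) − 126x_{Mesa} − 3x_{Mesa}².
∂π/∂x_{Mesa} = 214.3 − 12x_{Mesa} − 3x_{Largo} = 0, so x_{Mesa} = 2143/120 − 0.25x_{Largo}.
The reaction-function slope is −0.25, so a 12-unit rise in x_{Largo} moves x_{Mesa} by −0.25 × 12 = −3. Mesa's best response falls — the actions are strategic substitutes.

-3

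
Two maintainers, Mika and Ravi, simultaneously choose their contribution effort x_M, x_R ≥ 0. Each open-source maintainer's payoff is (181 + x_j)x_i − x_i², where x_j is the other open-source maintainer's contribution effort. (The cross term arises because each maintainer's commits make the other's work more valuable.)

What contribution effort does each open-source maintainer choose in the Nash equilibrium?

181

Mika's payoff is (181 + x_R)x_M − x_M².
∂π/∂x_M = 181 + x_R − 2x_M = 0, so x_M = 90.5 + 0.5x_R.
The game is symmetric, so in equilibrium x_R = x_M: the reaction function gives 0.5x_M = 90.5, hence x_M = 181.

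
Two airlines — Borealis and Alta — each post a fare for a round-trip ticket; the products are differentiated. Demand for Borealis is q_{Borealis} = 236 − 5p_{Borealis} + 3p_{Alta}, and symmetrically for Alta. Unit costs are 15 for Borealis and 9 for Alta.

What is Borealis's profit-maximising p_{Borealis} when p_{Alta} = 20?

37.1

Borealis's profit: π = (p_{Borealis} − 15)(236 − 5p_{Borealis} + 3p_{Alta}).
∂π/∂p_{Borealis} = 311 − 10p_{Borealis} + 3p_{Alta} = 0 ⇒ p_{Borealis} = 31.1 + 0.3p_{Alta}.
At p_{Alta} = 20: p_{Borealis} = 31.1 + 0.3·20 = 37.1.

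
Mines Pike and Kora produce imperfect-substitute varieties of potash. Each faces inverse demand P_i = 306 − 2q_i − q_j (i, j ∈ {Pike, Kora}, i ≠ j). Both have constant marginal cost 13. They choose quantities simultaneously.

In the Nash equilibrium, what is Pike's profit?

Mine Pike's profit: π = q_{Pike}(306 − 2q_{Pike} − q_{Kora}) − 13q_{Pike}.
∂π/∂q_{Pike} = 293 − 4q_{Pike} − q_{Kora} = 0 ⇒ q_{Pike} = 73.25 − 0.25q_{Kora}.
Setting q_{Pike} = q_{Kora} in the reaction function: q_{Pike} = 73.25 − 0.25q_{Pike}, so q_{Pike} = 73.25 / 1.25 = 58.6.
P_{Pike} = 306 − 2·58.6 − 58.6 = 130.2.
Profit = (130.2 − 13)·58.6 = 6867.92.

6867.92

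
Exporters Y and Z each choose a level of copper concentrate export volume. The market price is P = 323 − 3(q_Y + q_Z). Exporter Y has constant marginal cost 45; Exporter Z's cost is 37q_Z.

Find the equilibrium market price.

135

Exporter Y's profit: π = q_Y(323 − 3(q_Y + q_Z)) − 45q_Y.
∂π/∂q_Y = 278 − 6q_Y − 3q_Z = 0, so q_Y = 139/3 − 0.5q_Z.
By the same steps for Z: q_Z = 143/3 − 0.5q_Y.
Solving the two reaction functions simultaneously: (1 − (−0.5)(−0.5))q_Y = 139/3 − 0.5·(143/3), so 0.75q_Y = 22.5 and q_Y = 30.
Then q_Z = 143/3 − 0.5·30 = 98/3.
Equilibrium price: P = 323 − 3·(188/3) = 135.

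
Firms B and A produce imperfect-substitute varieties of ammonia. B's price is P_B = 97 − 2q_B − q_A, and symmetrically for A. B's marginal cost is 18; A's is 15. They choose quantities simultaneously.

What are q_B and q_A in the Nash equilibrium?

Firm B's profit: π = q_B(97 − 2q_B − q_A) − 18q_B.
∂π/∂q_B = 79 − 4q_B − q_A = 0 ⇒ q_B = 19.75 − 0.25q_A.
Similarly q_A = 20.5 − 0.25q_B.
Substituting the second reaction function into the first: q_B = 19.75 − 0.25(20.5 − 0.25q_B), which gives 0.9375q_B = 14.625 ⇒ q_B = 15.6.
Then q_A = 20.5 − 0.25·15.6 = 16.6.

15.6, 16.6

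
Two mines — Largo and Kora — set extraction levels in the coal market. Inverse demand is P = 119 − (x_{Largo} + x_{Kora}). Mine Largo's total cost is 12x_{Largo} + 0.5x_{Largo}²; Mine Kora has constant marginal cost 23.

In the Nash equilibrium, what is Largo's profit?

835.44

Mine Largo's profit: π = x_{Largo}(119 − (x_{Largo} + x_{Kora})) − 12x_{Largo} − 0.5x_{Largo}².
∂π/∂x_{Largo} = 107 − 3x_{Largo} − x_{Kora} = 0, so x_{Largo} = 107/3 − (1/3)x_{Kora}.
For Kora: ∂π/∂x_{Kora} = 96 − 2x_{Kora} − x_{Largo} = 0 ⇒ x_{Kora} = 48 − 0.5x_{Largo}.
Plugging x_{Kora} into Largo's best response: x_{Largo} = 107/3 − (1/3)(48 − 0.5x_{Largo}) ⇒ (5/6)x_{Largo} = 59/3, so x_{Largo} = 23.6.
Then x_{Kora} = 48 − 0.5·23.6 = 36.2.
Price P = 119 − 59.8 = 59.2.
Largo's profit: (59.2 − 12)·23.6 − 0.5(23.6)² = 835.44.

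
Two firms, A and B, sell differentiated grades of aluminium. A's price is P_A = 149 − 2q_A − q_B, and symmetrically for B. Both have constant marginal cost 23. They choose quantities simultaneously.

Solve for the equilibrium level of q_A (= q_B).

Firm A's profit: π = q_A(149 − 2q_A − q_B) − 23q_A.
∂π/∂q_A = 126 − 4q_A − q_B = 0 ⇒ q_A = 31.5 − 0.25q_B.
Setting q_A = q_B in the reaction function: q_A = 31.5 − 0.25q_A, so q_A = 31.5 / 1.25 = 25.2.

25.2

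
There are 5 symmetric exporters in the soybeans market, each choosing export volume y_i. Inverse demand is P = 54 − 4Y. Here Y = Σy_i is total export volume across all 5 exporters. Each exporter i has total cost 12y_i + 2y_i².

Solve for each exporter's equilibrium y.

A representative exporter's profit is π_i = y_i(54 − 4Y) − 12y_i − 2y_i², with Y = y_i + Σ_{j≠i} y_j.
First-order condition: 42 − 12y_i − 4Σ_{j≠i} y_j = 0.
Imposing symmetry (y_j = y for all j) turns Σ_{j≠i} y_j into 4y, so 42 = 28y and y = 1.5.

1.5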